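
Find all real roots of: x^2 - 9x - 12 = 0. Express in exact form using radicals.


Using the quadratic formula: x = (-b ± sqrt(b^2 - 4ac)) / (2a)
Here a = 1, b = -9, c = -12
Discriminant = b^2 - 4ac = (-9)^2 - 4(1)(-12) = 81 + 48 = 129
Since discriminant = 129 > 0, there are two real roots.
x = (9 ± sqrt(129)) / 2
Numerically: x ≈ 10.1789 or x ≈ -1.1789

x = (9 + sqrt(129)) / 2 or x = (9 - sqrt(129)) / 2


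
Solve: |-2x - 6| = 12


An absolute value equation |expr| = 12 gives two cases:
Case 1: -2x - 6 = 12
  -2x = 18, so x = -9
Case 2: -2x - 6 = -12
  -2x = -6, so x = 3

x = -9, x = 3


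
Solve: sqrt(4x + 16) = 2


Square both sides: 4x + 16 = 2^2 = 4
4x = 4 - 16 = -12
x = -3
Check: sqrt(4*(-3) + 16) = sqrt(4) = 2 ✓

x = -3


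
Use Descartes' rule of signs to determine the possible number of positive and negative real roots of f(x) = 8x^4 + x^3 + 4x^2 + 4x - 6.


Descartes' rule of signs:

For positive roots, count sign changes in f(x) = 8x^4 + x^3 + 4x^2 + 4x - 6:
Signs of coefficients: +, +, +, +, -
Number of sign changes: 1
Possible positive real roots: 1

For negative roots, examine f(-x) = 8x^4 - x^3 + 4x^2 - 4x - 6:
Signs of coefficients: +, -, +, -, -
Number of sign changes: 3
Possible negative real roots: 3, 1

Positive roots: 1; Negative roots: 3 or 1


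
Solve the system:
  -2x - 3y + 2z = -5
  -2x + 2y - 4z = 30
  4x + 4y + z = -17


Using Cramer's rule. Expand each determinant along the first row.
D  = (-2)*[2*1 - (-4)*4] - (-3)*[(-2)*1 - (-4)*4] + 2*[(-2)*4 - 2*4]
  = (-2)*(18) - (-3)*(14) + 2*(-16) = -26
Dx = (-5)*[2*1 - (-4)*4] - (-3)*[30*1 - (-4)*(-17)] + 2*[30*4 - 2*(-17)]
  = (-5)*(18) - (-3)*(-38) + 2*(154) = 104
Dy = (-2)*[30*1 - (-4)*(-17)] - (-5)*[(-2)*1 - (-4)*4] + 2*[(-2)*(-17) - 30*4]
  = (-2)*(-38) - (-5)*(14) + 2*(-86) = -26
Dz = (-2)*[2*(-17) - 30*4] - (-3)*[(-2)*(-17) - 30*4] + (-5)*[(-2)*4 - 2*4]
  = (-2)*(-154) - (-3)*(-86) + (-5)*(-16) = 130
x = Dx/D = 104/-26 = -4, y = Dy/D = -26/-26 = 1, z = Dz/D = 130/-26 = -5
Check eq1: (-2)(-4) + (-3)(1) + (2)(-5) = -5 = -5 ✓
Check eq2: (-2)(-4) + (2)(1) + (-4)(-5) = 30 = 30 ✓
Check eq3: (4)(-4) + (4)(1) + (1)(-5) = -17 = -17 ✓

x = -4, y = 1, z = -5


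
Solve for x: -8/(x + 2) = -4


Multiply both sides by (x + 2): -8 = -4(x + 2)
Distribute: -8 = -4x - 8
-4x = -8 + 8 = 0
x = 0

x = 0


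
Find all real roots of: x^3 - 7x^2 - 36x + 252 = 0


Let p(x) = x^3 - 7x^2 - 36x + 252. By the rational root theorem (leading coefficient 1), any rational root is an integer divisor of 252: try ±1, ±2, ... in turn.
Test x = 1: value = 210 ≠ 0.
Test x = -1: value = 280 ≠ 0.
Test x = 2: value = 160 ≠ 0.
Test x = -2: value = 288 ≠ 0.
Test x = 3: value = 108 ≠ 0.
Test x = -3: value = 270 ≠ 0.
Test x = 4: value = 60 ≠ 0.
Test x = -4: value = 220 ≠ 0.
Test x = 6: value = 0 ✓, so (x - 6) is a factor.
Synthetic division by (x - 6): bring down 1; 1(6) - 7 = -1; (-1)(6) - 36 = -42; (-42)(6) + 252 = 0 → quotient x^2 - x - 42, remainder 0.
Solve the quadratic x^2 - x - 42 = 0: discriminant = (-1)^2 - 4(1)(-42) = 1 + 168 = 169.
sqrt(169) = 13, so x = (1 ± 13)/2: x = 7 or x = -6.

x = -6, x = 6, x = 7


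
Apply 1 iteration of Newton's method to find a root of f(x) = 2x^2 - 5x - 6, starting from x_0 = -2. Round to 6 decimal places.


Newton's method: x_(n+1) = x_n - f(x_n)/f'(x_n)
f(x) = 2x^2 - 5x - 6
f'(x) = 4x - 5

Iteration 1:
  f(-2.000000) = 12.000000
  f'(-2.000000) = -13.000000
  x_1 = -2.000000 - (12.000000)/(-13.000000) = -1.076923

x_1 = -1.076923


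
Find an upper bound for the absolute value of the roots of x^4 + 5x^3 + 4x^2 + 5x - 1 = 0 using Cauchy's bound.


Cauchy's bound: all roots r satisfy |r| <= 1 + max(|a_i/a_n|) for i = 0,...,n-1
where a_n is the leading coefficient.

Coefficients: [1, 5, 4, 5, -1]
Leading coefficient a_n = 1
Ratios |a_i/a_n|: 5, 4, 5, 1
Maximum ratio: 5
Cauchy's bound: |r| <= 1 + 5 = 6

Upper bound = 6


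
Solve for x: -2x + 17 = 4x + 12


Starting with: -2x + 17 = 4x + 12
Move all x terms to left: (-2 - 4)x = 12 - 17
Simplify: -6x = -5
Divide both sides by -6: x = 5/6

x = 5/6


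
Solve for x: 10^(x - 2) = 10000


Express both sides with the same base.
10000 = 10^4
Since the bases match, equate exponents: x - 2 = 4
So x = 4 - (-2) = 6

x = 6


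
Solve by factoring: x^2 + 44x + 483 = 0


We need two numbers that multiply to 483 and add to 44.
Those numbers are 23 and 21 (since 23 * 21 = 483 and 23 + 21 = 44).
So x^2 + 44x + 483 = (x + 23)(x + 21) = 0
Setting each factor to zero: x = -23 or x = -21

x = -23, x = -21


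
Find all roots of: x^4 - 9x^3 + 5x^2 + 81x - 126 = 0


Let p(x) = x^4 - 9x^3 + 5x^2 + 81x - 126. By the rational root theorem (leading coefficient 1), any rational root is an integer divisor of 126: try ±1, ±2, ... in turn.
Test x = 1: value = -48 ≠ 0.
Test x = -1: value = -192 ≠ 0.
Test x = 2: value = 0 ✓, so (x - 2) is a factor.
Synthetic division by (x - 2): bring down 1; 1(2) - 9 = -7; (-7)(2) + 5 = -9; (-9)(2) + 81 = 63; 63(2) - 126 = 0 → quotient x^3 - 7x^2 - 9x + 63, remainder 0.
Continue with the quotient x^3 - 7x^2 - 9x + 63 (candidates must divide 63).
Test x = 3: value = 0 ✓, so (x - 3) is a factor.
Synthetic division by (x - 3): bring down 1; 1(3) - 7 = -4; (-4)(3) - 9 = -21; (-21)(3) + 63 = 0 → quotient x^2 - 4x - 21, remainder 0.
Solve the quadratic x^2 - 4x - 21 = 0: discriminant = (-4)^2 - 4(1)(-21) = 16 + 84 = 100.
sqrt(100) = 10, so x = (4 ± 10)/2: x = 7 or x = -3.
Collecting all roots found:

x = -3, x = 2, x = 3, x = 7


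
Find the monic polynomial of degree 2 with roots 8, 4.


A monic polynomial with roots 8, 4 is:
p(x) = (x - 8)(x - 4)
After multiplying by (x - 8): x - 8
After multiplying by (x - 4): x^2 - 12x + 32

x^2 - 12x + 32


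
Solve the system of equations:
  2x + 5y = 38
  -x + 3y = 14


Using Cramer's rule:
Determinant D = (2)(3) - (-1)(5) = 6 + 5 = 11
Dx = (38)(3) - (14)(5) = 114 - 70 = 44
Dy = (2)(14) - (-1)(38) = 28 + 38 = 66
x = Dx/D = 44/11 = 4
y = Dy/D = 66/11 = 6

x = 4, y = 6


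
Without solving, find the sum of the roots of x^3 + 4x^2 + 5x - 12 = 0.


By Vieta's formulas for x^3 + bx^2 + cx + d = 0:
  r1 + r2 + r3 = -b/a = -4
  r1*r2 + r1*r3 + r2*r3 = c/a = 5
  r1*r2*r3 = -d/a = 12


Sum = -4


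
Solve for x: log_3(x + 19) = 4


Convert to exponential form: x + 19 = 3^4 = 81
x = 81 - 19 = 62
Check: log_3(62 + 19) = log_3(81) = log_3(81) = 4 ✓

x = 62


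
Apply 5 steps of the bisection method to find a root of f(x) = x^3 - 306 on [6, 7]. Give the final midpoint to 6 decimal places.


f(x) = x^3 - 306
f(6) = -90 < 0
f(7) = 37 > 0

Step 1: midpoint = (6.000000 + 7.000000)/2 = 6.500000
  f(6.500000) = -31.375000
  f(mid) < 0, so root is in [6.500000, 7.000000]

Step 2: midpoint = (6.500000 + 7.000000)/2 = 6.750000
  f(6.750000) = 1.546875
  f(mid) > 0, so root is in [6.500000, 6.750000]

Step 3: midpoint = (6.500000 + 6.750000)/2 = 6.625000
  f(6.625000) = -15.224609
  f(mid) < 0, so root is in [6.625000, 6.750000]

Step 4: midpoint = (6.625000 + 6.750000)/2 = 6.687500
  f(6.687500) = -6.917236
  f(mid) < 0, so root is in [6.687500, 6.750000]

Step 5: midpoint = (6.687500 + 6.750000)/2 = 6.718750
  f(6.718750) = -2.704865
  f(mid) < 0, so root is in [6.718750, 6.750000]

midpoint = 6.718750


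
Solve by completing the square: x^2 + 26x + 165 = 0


Start: x^2 + 26x + 165 = 0
Move constant: x^2 + 26x = -165
Half of 26 is 13, squared is 169
Add 169 to both sides: x^2 + 26x + 169 = 4
(x + 13)^2 = 4
x + 13 = ±2
x = -13 + 2 = -11 or x = -13 - 2 = -15

x = -15, x = -11


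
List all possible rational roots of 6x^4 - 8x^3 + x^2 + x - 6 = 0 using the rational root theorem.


Rational root theorem: possible roots are ±p/q where:
  p divides the constant term (-6): p ∈ {1, 2, 3, 6}
  q divides the leading coefficient (6): q ∈ {1, 2, 3, 6}

All possible rational roots: -6, -3, -2, -3/2, -1, -2/3, -1/2, -1/3, -1/6, 1/6, 1/3, 1/2, 2/3, 1, 3/2, 2, 3, 6

-6, -3, -2, -3/2, -1, -2/3, -1/2, -1/3, -1/6, 1/6, 1/3, 1/2, 2/3, 1, 3/2, 2, 3, 6


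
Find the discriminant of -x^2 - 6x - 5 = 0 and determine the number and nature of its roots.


For ax^2 + bx + c = 0, discriminant D = b^2 - 4ac
Here a = -1, b = -6, c = -5
D = (-6)^2 - 4(-1)(-5) = 36 - 20 = 16

D = 16 > 0 and is a perfect square (sqrt = 4)
The equation has 2 distinct real rational roots.

Discriminant = 16, 2 distinct real rational roots


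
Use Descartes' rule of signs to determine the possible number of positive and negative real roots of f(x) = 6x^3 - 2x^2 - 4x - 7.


Descartes' rule of signs:

For positive roots, count sign changes in f(x) = 6x^3 - 2x^2 - 4x - 7:
Signs of coefficients: +, -, -, -
Number of sign changes: 1
Possible positive real roots: 1

For negative roots, examine f(-x) = -6x^3 - 2x^2 + 4x - 7:
Signs of coefficients: -, -, +, -
Number of sign changes: 2
Possible negative real roots: 2, 0

Positive roots: 1; Negative roots: 2 or 0


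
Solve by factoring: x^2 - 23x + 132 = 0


We need two numbers that multiply to 132 and add to -23.
Those numbers are -11 and -12 (since (-11) * (-12) = 132 and (-11) + (-12) = -23).
So x^2 - 23x + 132 = (x - 11)(x - 12) = 0
Setting each factor to zero: x = 11 or x = 12

x = 11, x = 12


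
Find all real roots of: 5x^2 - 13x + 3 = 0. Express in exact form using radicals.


Using the quadratic formula: x = (-b ± sqrt(b^2 - 4ac)) / (2a)
Here a = 5, b = -13, c = 3
Discriminant = b^2 - 4ac = (-13)^2 - 4(5)(3) = 169 - 60 = 109
Since discriminant = 109 > 0, there are two real roots.
x = (13 ± sqrt(109)) / 10
Numerically: x ≈ 2.3440 or x ≈ 0.2560

x = (13 + sqrt(109)) / 10 or x = (13 - sqrt(109)) / 10


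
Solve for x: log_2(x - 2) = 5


Convert to exponential form: x - 2 = 2^5 = 32
x = 32 + 2 = 34
Check: log_2(34 - 2) = log_2(32) = log_2(32) = 5 ✓

x = 34


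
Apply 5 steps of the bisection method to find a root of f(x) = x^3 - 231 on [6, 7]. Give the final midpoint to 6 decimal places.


f(x) = x^3 - 231
f(6) = -15 < 0
f(7) = 112 > 0

Step 1: midpoint = (6.000000 + 7.000000)/2 = 6.500000
  f(6.500000) = 43.625000
  f(mid) > 0, so root is in [6.000000, 6.500000]

Step 2: midpoint = (6.000000 + 6.500000)/2 = 6.250000
  f(6.250000) = 13.140625
  f(mid) > 0, so root is in [6.000000, 6.250000]

Step 3: midpoint = (6.000000 + 6.250000)/2 = 6.125000
  f(6.125000) = -1.216797
  f(mid) < 0, so root is in [6.125000, 6.250000]

Step 4: midpoint = (6.125000 + 6.250000)/2 = 6.187500
  f(6.187500) = 5.889404
  f(mid) > 0, so root is in [6.125000, 6.187500]

Step 5: midpoint = (6.125000 + 6.187500)/2 = 6.156250
  f(6.156250) = 2.318268
  f(mid) > 0, so root is in [6.125000, 6.156250]

midpoint = 6.156250


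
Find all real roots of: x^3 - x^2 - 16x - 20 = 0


Let p(x) = x^3 - x^2 - 16x - 20. By the rational root theorem (leading coefficient 1), any rational root is an integer divisor of 20: try ±1, ±2, ... in turn.
Test x = 1: value = -36 ≠ 0.
Test x = -1: value = -6 ≠ 0.
Test x = 2: value = -48 ≠ 0.
Test x = -2: value = 0 ✓, so (x + 2) is a factor.
Synthetic division by (x + 2): bring down 1; 1(-2) - 1 = -3; (-3)(-2) - 16 = -10; (-10)(-2) - 20 = 0 → quotient x^2 - 3x - 10, remainder 0.
Solve the quadratic x^2 - 3x - 10 = 0: discriminant = (-3)^2 - 4(1)(-10) = 9 + 40 = 49.
sqrt(49) = 7, so x = (3 ± 7)/2: x = 5 or x = -2.

x = -2 (multiplicity 2), x = 5


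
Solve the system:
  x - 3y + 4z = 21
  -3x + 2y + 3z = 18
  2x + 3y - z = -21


Using Cramer's rule. Expand each determinant along the first row.
D  = 1*[2*(-1) - 3*3] - (-3)*[(-3)*(-1) - 3*2] + 4*[(-3)*3 - 2*2]
  = 1*(-11) - (-3)*(-3) + 4*(-13) = -72
Dx = 21*[2*(-1) - 3*3] - (-3)*[18*(-1) - 3*(-21)] + 4*[18*3 - 2*(-21)]
  = 21*(-11) - (-3)*(45) + 4*(96) = 288
Dy = 1*[18*(-1) - 3*(-21)] - 21*[(-3)*(-1) - 3*2] + 4*[(-3)*(-21) - 18*2]
  = 1*(45) - 21*(-3) + 4*(27) = 216
Dz = 1*[2*(-21) - 18*3] - (-3)*[(-3)*(-21) - 18*2] + 21*[(-3)*3 - 2*2]
  = 1*(-96) - (-3)*(27) + 21*(-13) = -288
x = Dx/D = 288/-72 = -4, y = Dy/D = 216/-72 = -3, z = Dz/D = -288/-72 = 4
Check eq1: (1)(-4) + (-3)(-3) + (4)(4) = 21 = 21 ✓
Check eq2: (-3)(-4) + (2)(-3) + (3)(4) = 18 = 18 ✓
Check eq3: (2)(-4) + (3)(-3) + (-1)(4) = -21 = -21 ✓

x = -4, y = -3, z = 4


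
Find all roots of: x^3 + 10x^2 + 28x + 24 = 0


Let p(x) = x^3 + 10x^2 + 28x + 24. By the rational root theorem (leading coefficient 1), any rational root is an integer divisor of 24: try ±1, ±2, ... in turn.
Test x = 1: value = 63 ≠ 0.
Test x = -1: value = 5 ≠ 0.
Test x = 2: value = 128 ≠ 0.
Test x = -2: value = 0 ✓, so (x + 2) is a factor.
Synthetic division by (x + 2): bring down 1; 1(-2) + 10 = 8; 8(-2) + 28 = 12; 12(-2) + 24 = 0 → quotient x^2 + 8x + 12, remainder 0.
Solve the quadratic x^2 + 8x + 12 = 0: discriminant = 8^2 - 4(1)(12) = 64 - 48 = 16.
sqrt(16) = 4, so x = (-8 ± 4)/2: x = -2 or x = -6.
Collecting all roots found:

x = -6, x = -2 (multiplicity 2)


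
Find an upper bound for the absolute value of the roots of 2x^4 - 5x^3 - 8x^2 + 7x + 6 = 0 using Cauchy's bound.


Cauchy's bound: all roots r satisfy |r| <= 1 + max(|a_i/a_n|) for i = 0,...,n-1
where a_n is the leading coefficient.

Coefficients: [2, -5, -8, 7, 6]
Leading coefficient a_n = 2
Ratios |a_i/a_n|: 5/2, 4, 7/2, 3
Maximum ratio: 4
Cauchy's bound: |r| <= 1 + 4 = 5

Upper bound = 5


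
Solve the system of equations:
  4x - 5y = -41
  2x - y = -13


Using Cramer's rule:
Determinant D = (4)(-1) - (2)(-5) = -4 + 10 = 6
Dx = (-41)(-1) - (-13)(-5) = 41 - 65 = -24
Dy = (4)(-13) - (2)(-41) = -52 + 82 = 30
x = Dx/D = -24/6 = -4
y = Dy/D = 30/6 = 5

x = -4, y = 5


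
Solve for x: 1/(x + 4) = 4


Multiply both sides by (x + 4): 1 = 4(x + 4)
Distribute: 1 = 4x + 16
4x = 1 - 16 = -15
x = -15/4

x = -15/4


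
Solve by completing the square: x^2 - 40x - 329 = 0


Start: x^2 - 40x - 329 = 0
Move constant: x^2 - 40x = 329
Half of -40 is -20, squared is 400
Add 400 to both sides: x^2 - 40x + 400 = 729
(x - 20)^2 = 729
x - 20 = ±27
x = 20 + 27 = 47 or x = 20 - 27 = -7

x = -7, x = 47


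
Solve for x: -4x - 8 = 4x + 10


Starting with: -4x - 8 = 4x + 10
Move all x terms to left: (-4 - 4)x = 10 + 8
Simplify: -8x = 18
Divide both sides by -8: x = -9/4

x = -9/4


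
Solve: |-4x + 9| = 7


An absolute value equation |expr| = 7 gives two cases:
Case 1: -4x + 9 = 7
  -4x = -2, so x = 1/2
Case 2: -4x + 9 = -7
  -4x = -16, so x = 4

x = 1/2, x = 4


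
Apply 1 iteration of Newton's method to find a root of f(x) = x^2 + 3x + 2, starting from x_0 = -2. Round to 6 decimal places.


Newton's method: x_(n+1) = x_n - f(x_n)/f'(x_n)
f(x) = x^2 + 3x + 2
f'(x) = 2x + 3

Iteration 1:
  f(-2.000000) = 0.000000
  f'(-2.000000) = -1.000000
  x_1 = -2.000000 - (0.000000)/(-1.000000) = -2.000000

x_1 = -2.000000


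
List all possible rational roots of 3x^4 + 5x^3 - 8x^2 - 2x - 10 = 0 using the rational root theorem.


Rational root theorem: possible roots are ±p/q where:
  p divides the constant term (-10): p ∈ {1, 2, 5, 10}
  q divides the leading coefficient (3): q ∈ {1, 3}

All possible rational roots: -10, -5, -10/3, -2, -5/3, -1, -2/3, -1/3, 1/3, 2/3, 1, 5/3, 2, 10/3, 5, 10

-10, -5, -10/3, -2, -5/3, -1, -2/3, -1/3, 1/3, 2/3, 1, 5/3, 2, 10/3, 5, 10


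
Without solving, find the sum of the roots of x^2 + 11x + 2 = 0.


By Vieta's formulas for ax^2 + bx + c = 0:
  Sum of roots = -b/a
  Product of roots = c/a

Here a = 1, b = 11, c = 2
Sum = -(11)/1 = -11
Product = 2/1 = 2

Sum = -11


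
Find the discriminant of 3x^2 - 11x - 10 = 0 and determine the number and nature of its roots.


For ax^2 + bx + c = 0, discriminant D = b^2 - 4ac
Here a = 3, b = -11, c = -10
D = (-11)^2 - 4(3)(-10) = 121 + 120 = 241

D = 241 > 0 but not a perfect square
The equation has 2 distinct real irrational roots.

Discriminant = 241, 2 distinct real irrational roots


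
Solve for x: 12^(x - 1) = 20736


Express both sides with the same base.
20736 = 12^4
Since the bases match, equate exponents: x - 1 = 4
So x = 4 - (-1) = 5

x = 5


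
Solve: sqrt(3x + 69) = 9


Square both sides: 3x + 69 = 9^2 = 81
3x = 81 - 69 = 12
x = 4
Check: sqrt(3*4 + 69) = sqrt(81) = 9 ✓

x = 4


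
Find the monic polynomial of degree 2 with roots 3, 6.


A monic polynomial with roots 3, 6 is:
p(x) = (x - 3)(x - 6)
After multiplying by (x - 3): x - 3
After multiplying by (x - 6): x^2 - 9x + 18

x^2 - 9x + 18


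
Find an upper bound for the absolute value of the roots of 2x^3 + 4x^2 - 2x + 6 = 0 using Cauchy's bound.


Cauchy's bound: all roots r satisfy |r| <= 1 + max(|a_i/a_n|) for i = 0,...,n-1
where a_n is the leading coefficient.

Coefficients: [2, 4, -2, 6]
Leading coefficient a_n = 2
Ratios |a_i/a_n|: 2, 1, 3
Maximum ratio: 3
Cauchy's bound: |r| <= 1 + 3 = 4

Upper bound = 4


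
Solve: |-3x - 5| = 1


An absolute value equation |expr| = 1 gives two cases:
Case 1: -3x - 5 = 1
  -3x = 6, so x = -2
Case 2: -3x - 5 = -1
  -3x = 4, so x = -4/3

x = -2, x = -4/3


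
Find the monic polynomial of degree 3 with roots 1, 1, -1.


A monic polynomial with roots 1, 1, -1 is:
p(x) = (x - 1)(x - 1)(x + 1)
After multiplying by (x - 1): x - 1
After multiplying by (x - 1): x^2 - 2x + 1
After multiplying by (x + 1): x^3 - x^2 - x + 1

x^3 - x^2 - x + 1


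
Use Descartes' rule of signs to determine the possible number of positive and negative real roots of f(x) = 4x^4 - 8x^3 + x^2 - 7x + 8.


Descartes' rule of signs:

For positive roots, count sign changes in f(x) = 4x^4 - 8x^3 + x^2 - 7x + 8:
Signs of coefficients: +, -, +, -, +
Number of sign changes: 4
Possible positive real roots: 4, 2, 0

For negative roots, examine f(-x) = 4x^4 + 8x^3 + x^2 + 7x + 8:
Signs of coefficients: +, +, +, +, +
Number of sign changes: 0
Possible negative real roots: 0

Positive roots: 4 or 2 or 0; Negative roots: 0


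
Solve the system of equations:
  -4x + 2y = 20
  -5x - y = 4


Using Cramer's rule:
Determinant D = (-4)(-1) - (-5)(2) = 4 + 10 = 14
Dx = (20)(-1) - (4)(2) = -20 - 8 = -28
Dy = (-4)(4) - (-5)(20) = -16 + 100 = 84
x = Dx/D = -28/14 = -2
y = Dy/D = 84/14 = 6

x = -2, y = 6


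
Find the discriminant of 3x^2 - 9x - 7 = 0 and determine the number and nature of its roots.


For ax^2 + bx + c = 0, discriminant D = b^2 - 4ac
Here a = 3, b = -9, c = -7
D = (-9)^2 - 4(3)(-7) = 81 + 84 = 165

D = 165 > 0 but not a perfect square
The equation has 2 distinct real irrational roots.

Discriminant = 165, 2 distinct real irrational roots


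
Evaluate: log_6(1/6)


We need the exponent such that 6^? = 1/6
6^(-1) = 1/6^1 = 1/6
Therefore log_6(1/6) = -1

-1


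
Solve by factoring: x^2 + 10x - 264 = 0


We need two numbers that multiply to -264 and add to 10.
Those numbers are -12 and 22 (since (-12) * 22 = -264 and (-12) + 22 = 10).
So x^2 + 10x - 264 = (x - 12)(x + 22) = 0
Setting each factor to zero: x = 12 or x = -22

x = -22, x = 12


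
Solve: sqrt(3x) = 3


Square both sides: 3x = 3^2 = 9
3x = 9 - 0 = 9
x = 3
Check: sqrt(3*3 + 0) = sqrt(9) = 3 ✓

x = 3


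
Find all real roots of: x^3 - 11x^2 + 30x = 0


The constant term is 0, so x = 0 is a root. Factor out x:
  x(x^2 - 11x + 30) = 0
Solve the quadratic x^2 - 11x + 30 = 0: discriminant = (-11)^2 - 4(1)(30) = 121 - 120 = 1.
sqrt(1) = 1, so x = (11 ± 1)/2: x = 6 or x = 5.

x = 0, x = 5, x = 6


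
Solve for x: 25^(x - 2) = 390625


Express both sides with the same base.
390625 = 25^4
Since the bases match, equate exponents: x - 2 = 4
So x = 4 - (-2) = 6

x = 6


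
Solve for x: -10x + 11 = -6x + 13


Starting with: -10x + 11 = -6x + 13
Move all x terms to left: (-10 + 6)x = 13 - 11
Simplify: -4x = 2
Divide both sides by -4: x = -1/2

x = -1/2


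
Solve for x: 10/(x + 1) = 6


Multiply both sides by (x + 1): 10 = 6(x + 1)
Distribute: 10 = 6x + 6
6x = 10 - 6 = 4
x = 2/3

x = 2/3


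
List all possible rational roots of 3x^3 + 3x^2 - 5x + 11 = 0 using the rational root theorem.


Rational root theorem: possible roots are ±p/q where:
  p divides the constant term (11): p ∈ {1, 11}
  q divides the leading coefficient (3): q ∈ {1, 3}

All possible rational roots: -11, -11/3, -1, -1/3, 1/3, 1, 11/3, 11

-11, -11/3, -1, -1/3, 1/3, 1, 11/3, 11


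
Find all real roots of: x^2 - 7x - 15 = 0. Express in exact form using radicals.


Using the quadratic formula: x = (-b ± sqrt(b^2 - 4ac)) / (2a)
Here a = 1, b = -7, c = -15
Discriminant = b^2 - 4ac = (-7)^2 - 4(1)(-15) = 49 + 60 = 109
Since discriminant = 109 > 0, there are two real roots.
x = (7 ± sqrt(109)) / 2
Numerically: x ≈ 8.7202 or x ≈ -1.7202

x = (7 + sqrt(109)) / 2 or x = (7 - sqrt(109)) / 2


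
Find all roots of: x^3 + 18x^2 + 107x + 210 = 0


Let p(x) = x^3 + 18x^2 + 107x + 210. By the rational root theorem (leading coefficient 1), any rational root is an integer divisor of 210: try ±1, ±2, ... in turn.
Test x = 1: value = 336 ≠ 0.
Test x = -1: value = 120 ≠ 0.
Test x = 2: value = 504 ≠ 0.
Test x = -2: value = 60 ≠ 0.
Test x = 3: value = 720 ≠ 0.
Test x = -3: value = 24 ≠ 0.
Test x = 5: value = 1320 ≠ 0.
Test x = -5: value = 0 ✓, so (x + 5) is a factor.
Synthetic division by (x + 5): bring down 1; 1(-5) + 18 = 13; 13(-5) + 107 = 42; 42(-5) + 210 = 0 → quotient x^2 + 13x + 42, remainder 0.
Solve the quadratic x^2 + 13x + 42 = 0: discriminant = 13^2 - 4(1)(42) = 169 - 168 = 1.
sqrt(1) = 1, so x = (-13 ± 1)/2: x = -6 or x = -7.
Collecting all roots found:

x = -7, x = -6, x = -5


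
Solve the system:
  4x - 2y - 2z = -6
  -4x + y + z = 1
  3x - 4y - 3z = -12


Using Cramer's rule. Expand each determinant along the first row.
D  = 4*[1*(-3) - 1*(-4)] - (-2)*[(-4)*(-3) - 1*3] + (-2)*[(-4)*(-4) - 1*3]
  = 4*(1) - (-2)*(9) + (-2)*(13) = -4
Dx = (-6)*[1*(-3) - 1*(-4)] - (-2)*[1*(-3) - 1*(-12)] + (-2)*[1*(-4) - 1*(-12)]
  = (-6)*(1) - (-2)*(9) + (-2)*(8) = -4
Dy = 4*[1*(-3) - 1*(-12)] - (-6)*[(-4)*(-3) - 1*3] + (-2)*[(-4)*(-12) - 1*3]
  = 4*(9) - (-6)*(9) + (-2)*(45) = 0
Dz = 4*[1*(-12) - 1*(-4)] - (-2)*[(-4)*(-12) - 1*3] + (-6)*[(-4)*(-4) - 1*3]
  = 4*(-8) - (-2)*(45) + (-6)*(13) = -20
x = Dx/D = -4/-4 = 1, y = Dy/D = 0/-4 = 0, z = Dz/D = -20/-4 = 5
Check eq1: (4)(1) + (-2)(0) + (-2)(5) = -6 = -6 ✓
Check eq2: (-4)(1) + (1)(0) + (1)(5) = 1 = 1 ✓
Check eq3: (3)(1) + (-4)(0) + (-3)(5) = -12 = -12 ✓

x = 1, y = 0, z = 5


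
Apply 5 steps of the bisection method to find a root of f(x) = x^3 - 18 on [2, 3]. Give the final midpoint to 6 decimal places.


f(x) = x^3 - 18
f(2) = -10 < 0
f(3) = 9 > 0

Step 1: midpoint = (2.000000 + 3.000000)/2 = 2.500000
  f(2.500000) = -2.375000
  f(mid) < 0, so root is in [2.500000, 3.000000]

Step 2: midpoint = (2.500000 + 3.000000)/2 = 2.750000
  f(2.750000) = 2.796875
  f(mid) > 0, so root is in [2.500000, 2.750000]

Step 3: midpoint = (2.500000 + 2.750000)/2 = 2.625000
  f(2.625000) = 0.087891
  f(mid) > 0, so root is in [2.500000, 2.625000]

Step 4: midpoint = (2.500000 + 2.625000)/2 = 2.562500
  f(2.562500) = -1.173584
  f(mid) < 0, so root is in [2.562500, 2.625000]

Step 5: midpoint = (2.562500 + 2.625000)/2 = 2.593750
  f(2.593750) = -0.550446
  f(mid) < 0, so root is in [2.593750, 2.625000]

midpoint = 2.593750


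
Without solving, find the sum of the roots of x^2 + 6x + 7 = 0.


By Vieta's formulas for ax^2 + bx + c = 0:
  Sum of roots = -b/a
  Product of roots = c/a

Here a = 1, b = 6, c = 7
Sum = -(6)/1 = -6
Product = 7/1 = 7

Sum = -6


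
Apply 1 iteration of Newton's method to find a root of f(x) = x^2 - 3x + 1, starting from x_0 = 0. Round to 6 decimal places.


Newton's method: x_(n+1) = x_n - f(x_n)/f'(x_n)
f(x) = x^2 - 3x + 1
f'(x) = 2x - 3

Iteration 1:
  f(0.000000) = 1.000000
  f'(0.000000) = -3.000000
  x_1 = 0.000000 - (1.000000)/(-3.000000) = 0.333333

x_1 = 0.333333


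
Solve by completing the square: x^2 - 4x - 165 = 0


Start: x^2 - 4x - 165 = 0
Move constant: x^2 - 4x = 165
Half of -4 is -2, squared is 4
Add 4 to both sides: x^2 - 4x + 4 = 169
(x - 2)^2 = 169
x - 2 = ±13
x = 2 + 13 = 15 or x = 2 - 13 = -11

x = -11, x = 15


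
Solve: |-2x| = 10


An absolute value equation |expr| = 10 gives two cases:
Case 1: -2x = 10
  -2x = 10, so x = -5
Case 2: -2x = -10
  -2x = -10, so x = 5

x = -5, x = 5


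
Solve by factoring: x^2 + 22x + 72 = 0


We need two numbers that multiply to 72 and add to 22.
Those numbers are 4 and 18 (since 4 * 18 = 72 and 4 + 18 = 22).
So x^2 + 22x + 72 = (x + 4)(x + 18) = 0
Setting each factor to zero: x = -4 or x = -18

x = -18, x = -4


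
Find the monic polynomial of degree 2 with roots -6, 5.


A monic polynomial with roots -6, 5 is:
p(x) = (x + 6)(x - 5)
After multiplying by (x + 6): x + 6
After multiplying by (x - 5): x^2 + x - 30

x^2 + x - 30


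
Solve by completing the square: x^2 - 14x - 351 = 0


Start: x^2 - 14x - 351 = 0
Move constant: x^2 - 14x = 351
Half of -14 is -7, squared is 49
Add 49 to both sides: x^2 - 14x + 49 = 400
(x - 7)^2 = 400
x - 7 = ±20
x = 7 + 20 = 27 or x = 7 - 20 = -13

x = -13, x = 27


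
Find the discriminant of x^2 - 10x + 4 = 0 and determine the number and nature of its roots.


For ax^2 + bx + c = 0, discriminant D = b^2 - 4ac
Here a = 1, b = -10, c = 4
D = (-10)^2 - 4(1)(4) = 100 - 16 = 84

D = 84 > 0 but not a perfect square
The equation has 2 distinct real irrational roots.

Discriminant = 84, 2 distinct real irrational roots


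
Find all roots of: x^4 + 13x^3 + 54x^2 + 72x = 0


The constant term is 0, so x = 0 is a root. Factor out x:
  x^3 + 13x^2 + 54x + 72 = 0
Let p(x) = x^3 + 13x^2 + 54x + 72. By the rational root theorem (leading coefficient 1), any rational root is an integer divisor of 72: try ±1, ±2, ... in turn.
Test x = 1: value = 140 ≠ 0.
Test x = -1: value = 30 ≠ 0.
Test x = 2: value = 240 ≠ 0.
Test x = -2: value = 8 ≠ 0.
Test x = 3: value = 378 ≠ 0.
Test x = -3: value = 0 ✓, so (x + 3) is a factor.
Synthetic division by (x + 3): bring down 1; 1(-3) + 13 = 10; 10(-3) + 54 = 24; 24(-3) + 72 = 0 → quotient x^2 + 10x + 24, remainder 0.
Solve the quadratic x^2 + 10x + 24 = 0: discriminant = 10^2 - 4(1)(24) = 100 - 96 = 4.
sqrt(4) = 2, so x = (-10 ± 2)/2: x = -4 or x = -6.
Collecting all roots found:

x = -6, x = -4, x = -3, x = 0


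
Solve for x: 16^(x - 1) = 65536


Express both sides with the same base.
65536 = 16^4
Since the bases match, equate exponents: x - 1 = 4
So x = 4 - (-1) = 5

x = 5


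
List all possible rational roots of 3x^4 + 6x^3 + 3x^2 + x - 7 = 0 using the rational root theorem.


Rational root theorem: possible roots are ±p/q where:
  p divides the constant term (-7): p ∈ {1, 7}
  q divides the leading coefficient (3): q ∈ {1, 3}

All possible rational roots: -7, -7/3, -1, -1/3, 1/3, 1, 7/3, 7

-7, -7/3, -1, -1/3, 1/3, 1, 7/3, 7


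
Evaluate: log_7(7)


We need the exponent such that 7^? = 7
7^1 = 7
Therefore log_7(7) = 1

1


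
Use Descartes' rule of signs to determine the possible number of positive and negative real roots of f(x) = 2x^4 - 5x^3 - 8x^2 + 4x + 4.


Descartes' rule of signs:

For positive roots, count sign changes in f(x) = 2x^4 - 5x^3 - 8x^2 + 4x + 4:
Signs of coefficients: +, -, -, +, +
Number of sign changes: 2
Possible positive real roots: 2, 0

For negative roots, examine f(-x) = 2x^4 + 5x^3 - 8x^2 - 4x + 4:
Signs of coefficients: +, +, -, -, +
Number of sign changes: 2
Possible negative real roots: 2, 0

Positive roots: 2 or 0; Negative roots: 2 or 0


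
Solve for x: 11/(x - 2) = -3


Multiply both sides by (x - 2): 11 = -3(x - 2)
Distribute: 11 = -3x + 6
-3x = 11 - 6 = 5
x = -5/3

x = -5/3


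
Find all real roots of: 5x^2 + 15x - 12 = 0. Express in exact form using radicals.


Using the quadratic formula: x = (-b ± sqrt(b^2 - 4ac)) / (2a)
Here a = 5, b = 15, c = -12
Discriminant = b^2 - 4ac = 15^2 - 4(5)(-12) = 225 + 240 = 465
Since discriminant = 465 > 0, there are two real roots.
x = (-15 ± sqrt(465)) / 10
Numerically: x ≈ 0.6564 or x ≈ -3.6564

x = (-15 + sqrt(465)) / 10 or x = (-15 - sqrt(465)) / 10


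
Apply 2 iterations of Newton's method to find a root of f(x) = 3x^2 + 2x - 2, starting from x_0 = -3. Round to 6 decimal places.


Newton's method: x_(n+1) = x_n - f(x_n)/f'(x_n)
f(x) = 3x^2 + 2x - 2
f'(x) = 6x + 2

Iteration 1:
  f(-3.000000) = 19.000000
  f'(-3.000000) = -16.000000
  x_1 = -3.000000 - (19.000000)/(-16.000000) = -1.812500

Iteration 2:
  f(-1.812500) = 4.230469
  f'(-1.812500) = -8.875000
  x_2 = -1.812500 - (4.230469)/(-8.875000) = -1.335827

x_2 = -1.335827


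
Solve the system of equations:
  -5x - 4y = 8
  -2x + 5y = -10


Using Cramer's rule:
Determinant D = (-5)(5) - (-2)(-4) = -25 - 8 = -33
Dx = (8)(5) - (-10)(-4) = 40 - 40 = 0
Dy = (-5)(-10) - (-2)(8) = 50 + 16 = 66
x = Dx/D = 0/-33 = 0
y = Dy/D = 66/-33 = -2

x = 0, y = -2


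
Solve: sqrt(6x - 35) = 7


Square both sides: 6x - 35 = 7^2 = 49
6x = 49 + 35 = 84
x = 14
Check: sqrt(6*14 - 35) = sqrt(49) = 7 ✓

x = 14


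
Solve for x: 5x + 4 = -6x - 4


Starting with: 5x + 4 = -6x - 4
Move all x terms to left: (5 + 6)x = -4 - 4
Simplify: 11x = -8
Divide both sides by 11: x = -8/11

x = -8/11


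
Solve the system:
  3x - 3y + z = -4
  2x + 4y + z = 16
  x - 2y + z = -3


Using Cramer's rule. Expand each determinant along the first row.
D  = 3*[4*1 - 1*(-2)] - (-3)*[2*1 - 1*1] + 1*[2*(-2) - 4*1]
  = 3*(6) - (-3)*(1) + 1*(-8) = 13
Dx = (-4)*[4*1 - 1*(-2)] - (-3)*[16*1 - 1*(-3)] + 1*[16*(-2) - 4*(-3)]
  = (-4)*(6) - (-3)*(19) + 1*(-20) = 13
Dy = 3*[16*1 - 1*(-3)] - (-4)*[2*1 - 1*1] + 1*[2*(-3) - 16*1]
  = 3*(19) - (-4)*(1) + 1*(-22) = 39
Dz = 3*[4*(-3) - 16*(-2)] - (-3)*[2*(-3) - 16*1] + (-4)*[2*(-2) - 4*1]
  = 3*(20) - (-3)*(-22) + (-4)*(-8) = 26
x = Dx/D = 13/13 = 1, y = Dy/D = 39/13 = 3, z = Dz/D = 26/13 = 2
Check eq1: (3)(1) + (-3)(3) + (1)(2) = -4 = -4 ✓
Check eq2: (2)(1) + (4)(3) + (1)(2) = 16 = 16 ✓
Check eq3: (1)(1) + (-2)(3) + (1)(2) = -3 = -3 ✓

x = 1, y = 3, z = 2


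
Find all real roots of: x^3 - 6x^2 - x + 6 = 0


Let p(x) = x^3 - 6x^2 - x + 6. By the rational root theorem (leading coefficient 1), any rational root is an integer divisor of 6: try ±1, ±2, ... in turn.
Test x = 1: value = 0 ✓, so (x - 1) is a factor.
Synthetic division by (x - 1): bring down 1; 1(1) - 6 = -5; (-5)(1) - 1 = -6; (-6)(1) + 6 = 0 → quotient x^2 - 5x - 6, remainder 0.
Solve the quadratic x^2 - 5x - 6 = 0: discriminant = (-5)^2 - 4(1)(-6) = 25 + 24 = 49.
sqrt(49) = 7, so x = (5 ± 7)/2: x = 6 or x = -1.

x = -1, x = 1, x = 6


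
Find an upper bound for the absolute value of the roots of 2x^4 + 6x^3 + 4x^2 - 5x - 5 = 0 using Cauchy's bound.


Cauchy's bound: all roots r satisfy |r| <= 1 + max(|a_i/a_n|) for i = 0,...,n-1
where a_n is the leading coefficient.

Coefficients: [2, 6, 4, -5, -5]
Leading coefficient a_n = 2
Ratios |a_i/a_n|: 3, 2, 5/2, 5/2
Maximum ratio: 3
Cauchy's bound: |r| <= 1 + 3 = 4

Upper bound = 4


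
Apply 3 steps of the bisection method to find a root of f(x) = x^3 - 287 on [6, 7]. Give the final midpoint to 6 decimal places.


f(x) = x^3 - 287
f(6) = -71 < 0
f(7) = 56 > 0

Step 1: midpoint = (6.000000 + 7.000000)/2 = 6.500000
  f(6.500000) = -12.375000
  f(mid) < 0, so root is in [6.500000, 7.000000]

Step 2: midpoint = (6.500000 + 7.000000)/2 = 6.750000
  f(6.750000) = 20.546875
  f(mid) > 0, so root is in [6.500000, 6.750000]

Step 3: midpoint = (6.500000 + 6.750000)/2 = 6.625000
  f(6.625000) = 3.775391
  f(mid) > 0, so root is in [6.500000, 6.625000]

midpoint = 6.625000


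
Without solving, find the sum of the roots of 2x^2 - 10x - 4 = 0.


By Vieta's formulas for ax^2 + bx + c = 0:
  Sum of roots = -b/a
  Product of roots = c/a

Here a = 2, b = -10, c = -4
Sum = -(-10)/2 = 5
Product = -4/2 = -2

Sum = 5


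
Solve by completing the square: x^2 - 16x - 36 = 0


Start: x^2 - 16x - 36 = 0
Move constant: x^2 - 16x = 36
Half of -16 is -8, squared is 64
Add 64 to both sides: x^2 - 16x + 64 = 100
(x - 8)^2 = 100
x - 8 = ±10
x = 8 + 10 = 18 or x = 8 - 10 = -2

x = -2, x = 18


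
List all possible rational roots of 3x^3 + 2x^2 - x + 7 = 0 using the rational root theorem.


Rational root theorem: possible roots are ±p/q where:
  p divides the constant term (7): p ∈ {1, 7}
  q divides the leading coefficient (3): q ∈ {1, 3}

All possible rational roots: -7, -7/3, -1, -1/3, 1/3, 1, 7/3, 7

-7, -7/3, -1, -1/3, 1/3, 1, 7/3, 7


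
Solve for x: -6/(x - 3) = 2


Multiply both sides by (x - 3): -6 = 2(x - 3)
Distribute: -6 = 2x - 6
2x = -6 + 6 = 0
x = 0

x = 0


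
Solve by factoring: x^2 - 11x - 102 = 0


We need two numbers that multiply to -102 and add to -11.
Those numbers are -17 and 6 (since (-17) * 6 = -102 and (-17) + 6 = -11).
So x^2 - 11x - 102 = (x - 17)(x + 6) = 0
Setting each factor to zero: x = 17 or x = -6

x = -6, x = 17


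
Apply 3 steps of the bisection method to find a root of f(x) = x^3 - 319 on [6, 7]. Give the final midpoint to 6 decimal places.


f(x) = x^3 - 319
f(6) = -103 < 0
f(7) = 24 > 0

Step 1: midpoint = (6.000000 + 7.000000)/2 = 6.500000
  f(6.500000) = -44.375000
  f(mid) < 0, so root is in [6.500000, 7.000000]

Step 2: midpoint = (6.500000 + 7.000000)/2 = 6.750000
  f(6.750000) = -11.453125
  f(mid) < 0, so root is in [6.750000, 7.000000]

Step 3: midpoint = (6.750000 + 7.000000)/2 = 6.875000
  f(6.875000) = 5.951172
  f(mid) > 0, so root is in [6.750000, 6.875000]

midpoint = 6.875000


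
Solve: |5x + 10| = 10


An absolute value equation |expr| = 10 gives two cases:
Case 1: 5x + 10 = 10
  5x = 0, so x = 0
Case 2: 5x + 10 = -10
  5x = -20, so x = -4

x = -4, x = 0


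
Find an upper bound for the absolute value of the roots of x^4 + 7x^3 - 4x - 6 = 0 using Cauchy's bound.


Cauchy's bound: all roots r satisfy |r| <= 1 + max(|a_i/a_n|) for i = 0,...,n-1
where a_n is the leading coefficient.

Coefficients: [1, 7, 0, -4, -6]
Leading coefficient a_n = 1
Ratios |a_i/a_n|: 7, 0, 4, 6
Maximum ratio: 7
Cauchy's bound: |r| <= 1 + 7 = 8

Upper bound = 8


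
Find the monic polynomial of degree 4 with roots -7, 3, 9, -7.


A monic polynomial with roots -7, 3, 9, -7 is:
p(x) = (x + 7)(x - 3)(x - 9)(x + 7)
After multiplying by (x + 7): x + 7
After multiplying by (x - 3): x^2 + 4x - 21
After multiplying by (x - 9): x^3 - 5x^2 - 57x + 189
After multiplying by (x + 7): x^4 + 2x^3 - 92x^2 - 210x + 1323

x^4 + 2x^3 - 92x^2 - 210x + 1323


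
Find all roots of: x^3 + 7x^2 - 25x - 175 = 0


Let p(x) = x^3 + 7x^2 - 25x - 175. By the rational root theorem (leading coefficient 1), any rational root is an integer divisor of 175: try ±1, ±2, ... in turn.
Test x = 1: value = -192 ≠ 0.
Test x = -1: value = -144 ≠ 0.
Test x = 5: value = 0 ✓, so (x - 5) is a factor.
Synthetic division by (x - 5): bring down 1; 1(5) + 7 = 12; 12(5) - 25 = 35; 35(5) - 175 = 0 → quotient x^2 + 12x + 35, remainder 0.
Solve the quadratic x^2 + 12x + 35 = 0: discriminant = 12^2 - 4(1)(35) = 144 - 140 = 4.
sqrt(4) = 2, so x = (-12 ± 2)/2: x = -5 or x = -7.
Collecting all roots found:

x = -7, x = -5, x = 5


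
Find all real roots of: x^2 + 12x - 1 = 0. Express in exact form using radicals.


Using the quadratic formula: x = (-b ± sqrt(b^2 - 4ac)) / (2a)
Here a = 1, b = 12, c = -1
Discriminant = b^2 - 4ac = 12^2 - 4(1)(-1) = 144 + 4 = 148
Since discriminant = 148 > 0, there are two real roots.
x = (-12 ± 2*sqrt(37)) / 2
Simplifying: x = -6 ± sqrt(37)
Numerically: x ≈ 0.0828 or x ≈ -12.0828

x = -6 + sqrt(37) or x = -6 - sqrt(37)


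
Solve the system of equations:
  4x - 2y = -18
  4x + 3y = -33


Using Cramer's rule:
Determinant D = (4)(3) - (4)(-2) = 12 + 8 = 20
Dx = (-18)(3) - (-33)(-2) = -54 - 66 = -120
Dy = (4)(-33) - (4)(-18) = -132 + 72 = -60
x = Dx/D = -120/20 = -6
y = Dy/D = -60/20 = -3

x = -6, y = -3


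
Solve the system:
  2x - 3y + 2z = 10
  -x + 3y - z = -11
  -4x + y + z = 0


Using Cramer's rule. Expand each determinant along the first row.
D  = 2*[3*1 - (-1)*1] - (-3)*[(-1)*1 - (-1)*(-4)] + 2*[(-1)*1 - 3*(-4)]
  = 2*(4) - (-3)*(-5) + 2*(11) = 15
Dx = 10*[3*1 - (-1)*1] - (-3)*[(-11)*1 - (-1)*0] + 2*[(-11)*1 - 3*0]
  = 10*(4) - (-3)*(-11) + 2*(-11) = -15
Dy = 2*[(-11)*1 - (-1)*0] - 10*[(-1)*1 - (-1)*(-4)] + 2*[(-1)*0 - (-11)*(-4)]
  = 2*(-11) - 10*(-5) + 2*(-44) = -60
Dz = 2*[3*0 - (-11)*1] - (-3)*[(-1)*0 - (-11)*(-4)] + 10*[(-1)*1 - 3*(-4)]
  = 2*(11) - (-3)*(-44) + 10*(11) = 0
x = Dx/D = -15/15 = -1, y = Dy/D = -60/15 = -4, z = Dz/D = 0/15 = 0
Check eq1: (2)(-1) + (-3)(-4) + (2)(0) = 10 = 10 ✓
Check eq2: (-1)(-1) + (3)(-4) + (-1)(0) = -11 = -11 ✓
Check eq3: (-4)(-1) + (1)(-4) + (1)(0) = 0 = 0 ✓

x = -1, y = -4, z = 0


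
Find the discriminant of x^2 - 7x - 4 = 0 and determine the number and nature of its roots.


For ax^2 + bx + c = 0, discriminant D = b^2 - 4ac
Here a = 1, b = -7, c = -4
D = (-7)^2 - 4(1)(-4) = 49 + 16 = 65

D = 65 > 0 but not a perfect square
The equation has 2 distinct real irrational roots.

Discriminant = 65, 2 distinct real irrational roots


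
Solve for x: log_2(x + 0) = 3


Convert to exponential form: x + 0 = 2^3 = 8
x = 8 - 0 = 8
Check: log_2(8 + 0) = log_2(8) = log_2(8) = 3 ✓

x = 8


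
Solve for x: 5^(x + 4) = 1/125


Express both sides with the same base.
1/125 = 5^(-3)
Since the bases match, equate exponents: x + 4 = -3
So x = -3 - (4) = -7

x = -7


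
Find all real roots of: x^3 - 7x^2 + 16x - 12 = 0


Let p(x) = x^3 - 7x^2 + 16x - 12. By the rational root theorem (leading coefficient 1), any rational root is an integer divisor of 12: try ±1, ±2, ... in turn.
Test x = 1: value = -2 ≠ 0.
Test x = -1: value = -36 ≠ 0.
Test x = 2: value = 0 ✓, so (x - 2) is a factor.
Synthetic division by (x - 2): bring down 1; 1(2) - 7 = -5; (-5)(2) + 16 = 6; 6(2) - 12 = 0 → quotient x^2 - 5x + 6, remainder 0.
Solve the quadratic x^2 - 5x + 6 = 0: discriminant = (-5)^2 - 4(1)(6) = 25 - 24 = 1.
sqrt(1) = 1, so x = (5 ± 1)/2: x = 3 or x = 2.

x = 2 (multiplicity 2), x = 3


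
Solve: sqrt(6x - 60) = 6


Square both sides: 6x - 60 = 6^2 = 36
6x = 36 + 60 = 96
x = 16
Check: sqrt(6*16 - 60) = sqrt(36) = 6 ✓

x = 16


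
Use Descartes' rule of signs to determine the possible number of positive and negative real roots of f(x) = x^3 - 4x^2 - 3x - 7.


Descartes' rule of signs:

For positive roots, count sign changes in f(x) = x^3 - 4x^2 - 3x - 7:
Signs of coefficients: +, -, -, -
Number of sign changes: 1
Possible positive real roots: 1

For negative roots, examine f(-x) = -x^3 - 4x^2 + 3x - 7:
Signs of coefficients: -, -, +, -
Number of sign changes: 2
Possible negative real roots: 2, 0

Positive roots: 1; Negative roots: 2 or 0


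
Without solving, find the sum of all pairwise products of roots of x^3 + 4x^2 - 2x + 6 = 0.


By Vieta's formulas for x^3 + bx^2 + cx + d = 0:
  r1 + r2 + r3 = -b/a = -4
  r1*r2 + r1*r3 + r2*r3 = c/a = -2
  r1*r2*r3 = -d/a = -6


Sum of pairwise products = -2


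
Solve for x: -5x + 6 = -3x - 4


Starting with: -5x + 6 = -3x - 4
Move all x terms to left: (-5 + 3)x = -4 - 6
Simplify: -2x = -10
Divide both sides by -2: x = 5

x = 5


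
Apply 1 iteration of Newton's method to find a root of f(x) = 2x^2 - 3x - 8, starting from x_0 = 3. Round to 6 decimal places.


Newton's method: x_(n+1) = x_n - f(x_n)/f'(x_n)
f(x) = 2x^2 - 3x - 8
f'(x) = 4x - 3

Iteration 1:
  f(3.000000) = 1.000000
  f'(3.000000) = 9.000000
  x_1 = 3.000000 - (1.000000)/(9.000000) = 2.888889

x_1 = 2.888889


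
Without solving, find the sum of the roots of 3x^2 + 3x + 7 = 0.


By Vieta's formulas for ax^2 + bx + c = 0:
  Sum of roots = -b/a
  Product of roots = c/a

Here a = 3, b = 3, c = 7
Sum = -(3)/3 = -1
Product = 7/3 = 7/3

Sum = -1


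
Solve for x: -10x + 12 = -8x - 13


Starting with: -10x + 12 = -8x - 13
Move all x terms to left: (-10 + 8)x = -13 - 12
Simplify: -2x = -25
Divide both sides by -2: x = 25/2

x = 25/2


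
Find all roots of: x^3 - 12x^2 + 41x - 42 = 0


Let p(x) = x^3 - 12x^2 + 41x - 42. By the rational root theorem (leading coefficient 1), any rational root is an integer divisor of 42: try ±1, ±2, ... in turn.
Test x = 1: value = -12 ≠ 0.
Test x = -1: value = -96 ≠ 0.
Test x = 2: value = 0 ✓, so (x - 2) is a factor.
Synthetic division by (x - 2): bring down 1; 1(2) - 12 = -10; (-10)(2) + 41 = 21; 21(2) - 42 = 0 → quotient x^2 - 10x + 21, remainder 0.
Solve the quadratic x^2 - 10x + 21 = 0: discriminant = (-10)^2 - 4(1)(21) = 100 - 84 = 16.
sqrt(16) = 4, so x = (10 ± 4)/2: x = 7 or x = 3.
Collecting all roots found:

x = 2, x = 3, x = 7
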